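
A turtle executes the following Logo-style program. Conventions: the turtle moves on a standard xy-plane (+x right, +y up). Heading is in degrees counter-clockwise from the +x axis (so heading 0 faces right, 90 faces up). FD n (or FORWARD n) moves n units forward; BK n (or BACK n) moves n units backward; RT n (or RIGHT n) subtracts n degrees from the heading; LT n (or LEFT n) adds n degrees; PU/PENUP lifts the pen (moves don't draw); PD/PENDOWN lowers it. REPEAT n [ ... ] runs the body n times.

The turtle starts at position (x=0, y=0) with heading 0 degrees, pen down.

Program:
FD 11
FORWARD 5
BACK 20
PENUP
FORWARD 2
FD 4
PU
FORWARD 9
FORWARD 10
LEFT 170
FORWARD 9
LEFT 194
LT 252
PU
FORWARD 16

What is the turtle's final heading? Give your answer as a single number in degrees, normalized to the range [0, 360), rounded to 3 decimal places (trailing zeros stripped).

Answer: 256

Derivation:
Executing turtle program step by step:
Start: pos=(0,0), heading=0, pen down
FD 11: (0,0) -> (11,0) [heading=0, draw]
FD 5: (11,0) -> (16,0) [heading=0, draw]
BK 20: (16,0) -> (-4,0) [heading=0, draw]
PU: pen up
FD 2: (-4,0) -> (-2,0) [heading=0, move]
FD 4: (-2,0) -> (2,0) [heading=0, move]
PU: pen up
FD 9: (2,0) -> (11,0) [heading=0, move]
FD 10: (11,0) -> (21,0) [heading=0, move]
LT 170: heading 0 -> 170
FD 9: (21,0) -> (12.137,1.563) [heading=170, move]
LT 194: heading 170 -> 4
LT 252: heading 4 -> 256
PU: pen up
FD 16: (12.137,1.563) -> (8.266,-13.962) [heading=256, move]
Final: pos=(8.266,-13.962), heading=256, 3 segment(s) drawn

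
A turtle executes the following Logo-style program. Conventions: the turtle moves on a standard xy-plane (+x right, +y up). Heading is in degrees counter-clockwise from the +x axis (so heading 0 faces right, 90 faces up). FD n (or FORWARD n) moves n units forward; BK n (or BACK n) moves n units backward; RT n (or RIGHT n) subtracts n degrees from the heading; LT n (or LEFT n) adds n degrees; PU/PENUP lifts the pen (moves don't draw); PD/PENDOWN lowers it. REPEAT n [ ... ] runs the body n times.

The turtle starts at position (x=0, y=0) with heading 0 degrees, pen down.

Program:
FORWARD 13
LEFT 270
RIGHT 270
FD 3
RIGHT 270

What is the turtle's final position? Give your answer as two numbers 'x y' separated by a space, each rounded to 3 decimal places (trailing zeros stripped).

Executing turtle program step by step:
Start: pos=(0,0), heading=0, pen down
FD 13: (0,0) -> (13,0) [heading=0, draw]
LT 270: heading 0 -> 270
RT 270: heading 270 -> 0
FD 3: (13,0) -> (16,0) [heading=0, draw]
RT 270: heading 0 -> 90
Final: pos=(16,0), heading=90, 2 segment(s) drawn

Answer: 16 0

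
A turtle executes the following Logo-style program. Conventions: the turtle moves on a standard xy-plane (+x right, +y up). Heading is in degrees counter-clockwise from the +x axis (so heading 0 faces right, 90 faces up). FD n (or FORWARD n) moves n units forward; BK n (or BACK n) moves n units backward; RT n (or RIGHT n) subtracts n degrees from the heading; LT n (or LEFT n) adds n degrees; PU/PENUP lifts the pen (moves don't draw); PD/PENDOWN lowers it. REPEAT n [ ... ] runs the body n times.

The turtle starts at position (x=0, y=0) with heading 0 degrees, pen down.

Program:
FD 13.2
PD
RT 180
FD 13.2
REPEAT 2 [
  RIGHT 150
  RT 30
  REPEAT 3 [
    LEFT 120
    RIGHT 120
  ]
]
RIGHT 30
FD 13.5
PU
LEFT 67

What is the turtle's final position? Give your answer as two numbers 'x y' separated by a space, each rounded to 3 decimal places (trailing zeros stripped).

Executing turtle program step by step:
Start: pos=(0,0), heading=0, pen down
FD 13.2: (0,0) -> (13.2,0) [heading=0, draw]
PD: pen down
RT 180: heading 0 -> 180
FD 13.2: (13.2,0) -> (0,0) [heading=180, draw]
REPEAT 2 [
  -- iteration 1/2 --
  RT 150: heading 180 -> 30
  RT 30: heading 30 -> 0
  REPEAT 3 [
    -- iteration 1/3 --
    LT 120: heading 0 -> 120
    RT 120: heading 120 -> 0
    -- iteration 2/3 --
    LT 120: heading 0 -> 120
    RT 120: heading 120 -> 0
    -- iteration 3/3 --
    LT 120: heading 0 -> 120
    RT 120: heading 120 -> 0
  ]
  -- iteration 2/2 --
  RT 150: heading 0 -> 210
  RT 30: heading 210 -> 180
  REPEAT 3 [
    -- iteration 1/3 --
    LT 120: heading 180 -> 300
    RT 120: heading 300 -> 180
    -- iteration 2/3 --
    LT 120: heading 180 -> 300
    RT 120: heading 300 -> 180
    -- iteration 3/3 --
    LT 120: heading 180 -> 300
    RT 120: heading 300 -> 180
  ]
]
RT 30: heading 180 -> 150
FD 13.5: (0,0) -> (-11.691,6.75) [heading=150, draw]
PU: pen up
LT 67: heading 150 -> 217
Final: pos=(-11.691,6.75), heading=217, 3 segment(s) drawn

Answer: -11.691 6.75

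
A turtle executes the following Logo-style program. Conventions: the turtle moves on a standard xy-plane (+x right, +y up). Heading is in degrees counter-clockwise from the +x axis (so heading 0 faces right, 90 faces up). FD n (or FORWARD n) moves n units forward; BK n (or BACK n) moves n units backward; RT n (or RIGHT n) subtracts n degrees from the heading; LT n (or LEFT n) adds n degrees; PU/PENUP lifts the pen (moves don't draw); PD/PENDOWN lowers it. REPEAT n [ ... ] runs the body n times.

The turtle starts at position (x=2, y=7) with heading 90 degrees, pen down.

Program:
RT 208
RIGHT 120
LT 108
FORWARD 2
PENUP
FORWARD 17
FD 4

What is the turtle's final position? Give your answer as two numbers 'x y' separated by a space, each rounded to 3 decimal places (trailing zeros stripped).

Answer: -12.784 -10.619

Derivation:
Executing turtle program step by step:
Start: pos=(2,7), heading=90, pen down
RT 208: heading 90 -> 242
RT 120: heading 242 -> 122
LT 108: heading 122 -> 230
FD 2: (2,7) -> (0.714,5.468) [heading=230, draw]
PU: pen up
FD 17: (0.714,5.468) -> (-10.213,-7.555) [heading=230, move]
FD 4: (-10.213,-7.555) -> (-12.784,-10.619) [heading=230, move]
Final: pos=(-12.784,-10.619), heading=230, 1 segment(s) drawn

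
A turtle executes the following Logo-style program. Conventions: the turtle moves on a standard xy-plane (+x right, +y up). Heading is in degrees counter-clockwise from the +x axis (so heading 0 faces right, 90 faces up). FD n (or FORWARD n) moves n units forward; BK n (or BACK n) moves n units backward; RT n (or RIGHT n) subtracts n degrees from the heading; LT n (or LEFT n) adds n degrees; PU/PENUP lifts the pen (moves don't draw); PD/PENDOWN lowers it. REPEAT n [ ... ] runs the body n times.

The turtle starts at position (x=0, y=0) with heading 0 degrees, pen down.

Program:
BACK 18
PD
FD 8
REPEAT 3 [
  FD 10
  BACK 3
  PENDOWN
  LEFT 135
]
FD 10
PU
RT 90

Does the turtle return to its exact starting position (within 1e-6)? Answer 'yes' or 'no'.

Executing turtle program step by step:
Start: pos=(0,0), heading=0, pen down
BK 18: (0,0) -> (-18,0) [heading=0, draw]
PD: pen down
FD 8: (-18,0) -> (-10,0) [heading=0, draw]
REPEAT 3 [
  -- iteration 1/3 --
  FD 10: (-10,0) -> (0,0) [heading=0, draw]
  BK 3: (0,0) -> (-3,0) [heading=0, draw]
  PD: pen down
  LT 135: heading 0 -> 135
  -- iteration 2/3 --
  FD 10: (-3,0) -> (-10.071,7.071) [heading=135, draw]
  BK 3: (-10.071,7.071) -> (-7.95,4.95) [heading=135, draw]
  PD: pen down
  LT 135: heading 135 -> 270
  -- iteration 3/3 --
  FD 10: (-7.95,4.95) -> (-7.95,-5.05) [heading=270, draw]
  BK 3: (-7.95,-5.05) -> (-7.95,-2.05) [heading=270, draw]
  PD: pen down
  LT 135: heading 270 -> 45
]
FD 10: (-7.95,-2.05) -> (-0.879,5.021) [heading=45, draw]
PU: pen up
RT 90: heading 45 -> 315
Final: pos=(-0.879,5.021), heading=315, 9 segment(s) drawn

Start position: (0, 0)
Final position: (-0.879, 5.021)
Distance = 5.097; >= 1e-6 -> NOT closed

Answer: no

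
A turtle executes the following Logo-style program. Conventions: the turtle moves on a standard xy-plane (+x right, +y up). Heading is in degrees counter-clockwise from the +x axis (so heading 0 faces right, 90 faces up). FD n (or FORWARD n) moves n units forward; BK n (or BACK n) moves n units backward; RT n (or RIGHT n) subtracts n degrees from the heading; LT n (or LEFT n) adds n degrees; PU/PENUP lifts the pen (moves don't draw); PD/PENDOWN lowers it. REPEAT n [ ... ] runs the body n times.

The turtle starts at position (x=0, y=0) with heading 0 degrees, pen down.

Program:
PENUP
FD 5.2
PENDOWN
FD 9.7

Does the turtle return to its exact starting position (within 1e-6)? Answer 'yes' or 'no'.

Answer: no

Derivation:
Executing turtle program step by step:
Start: pos=(0,0), heading=0, pen down
PU: pen up
FD 5.2: (0,0) -> (5.2,0) [heading=0, move]
PD: pen down
FD 9.7: (5.2,0) -> (14.9,0) [heading=0, draw]
Final: pos=(14.9,0), heading=0, 1 segment(s) drawn

Start position: (0, 0)
Final position: (14.9, 0)
Distance = 14.9; >= 1e-6 -> NOT closed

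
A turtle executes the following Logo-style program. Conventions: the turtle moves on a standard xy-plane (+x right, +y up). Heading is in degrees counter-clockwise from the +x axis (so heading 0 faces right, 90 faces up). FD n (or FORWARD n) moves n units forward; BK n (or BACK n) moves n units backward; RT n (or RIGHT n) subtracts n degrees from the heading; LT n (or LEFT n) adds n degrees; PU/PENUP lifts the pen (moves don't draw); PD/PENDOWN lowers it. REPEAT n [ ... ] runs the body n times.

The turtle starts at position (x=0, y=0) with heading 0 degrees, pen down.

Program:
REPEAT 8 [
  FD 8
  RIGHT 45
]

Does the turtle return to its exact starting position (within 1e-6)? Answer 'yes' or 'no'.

Executing turtle program step by step:
Start: pos=(0,0), heading=0, pen down
REPEAT 8 [
  -- iteration 1/8 --
  FD 8: (0,0) -> (8,0) [heading=0, draw]
  RT 45: heading 0 -> 315
  -- iteration 2/8 --
  FD 8: (8,0) -> (13.657,-5.657) [heading=315, draw]
  RT 45: heading 315 -> 270
  -- iteration 3/8 --
  FD 8: (13.657,-5.657) -> (13.657,-13.657) [heading=270, draw]
  RT 45: heading 270 -> 225
  -- iteration 4/8 --
  FD 8: (13.657,-13.657) -> (8,-19.314) [heading=225, draw]
  RT 45: heading 225 -> 180
  -- iteration 5/8 --
  FD 8: (8,-19.314) -> (0,-19.314) [heading=180, draw]
  RT 45: heading 180 -> 135
  -- iteration 6/8 --
  FD 8: (0,-19.314) -> (-5.657,-13.657) [heading=135, draw]
  RT 45: heading 135 -> 90
  -- iteration 7/8 --
  FD 8: (-5.657,-13.657) -> (-5.657,-5.657) [heading=90, draw]
  RT 45: heading 90 -> 45
  -- iteration 8/8 --
  FD 8: (-5.657,-5.657) -> (0,0) [heading=45, draw]
  RT 45: heading 45 -> 0
]
Final: pos=(0,0), heading=0, 8 segment(s) drawn

Start position: (0, 0)
Final position: (0, 0)
Distance = 0; < 1e-6 -> CLOSED

Answer: yes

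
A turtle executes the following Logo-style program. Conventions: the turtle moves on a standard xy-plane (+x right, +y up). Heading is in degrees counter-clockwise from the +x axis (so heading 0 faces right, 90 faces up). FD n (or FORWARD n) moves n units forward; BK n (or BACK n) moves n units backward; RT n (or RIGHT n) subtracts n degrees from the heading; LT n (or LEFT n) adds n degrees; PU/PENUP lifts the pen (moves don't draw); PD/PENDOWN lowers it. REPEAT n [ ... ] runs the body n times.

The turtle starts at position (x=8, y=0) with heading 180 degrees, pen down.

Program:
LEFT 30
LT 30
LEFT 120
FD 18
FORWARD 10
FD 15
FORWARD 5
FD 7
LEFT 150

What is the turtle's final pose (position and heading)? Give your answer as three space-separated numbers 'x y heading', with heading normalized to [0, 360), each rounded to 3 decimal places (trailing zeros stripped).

Executing turtle program step by step:
Start: pos=(8,0), heading=180, pen down
LT 30: heading 180 -> 210
LT 30: heading 210 -> 240
LT 120: heading 240 -> 0
FD 18: (8,0) -> (26,0) [heading=0, draw]
FD 10: (26,0) -> (36,0) [heading=0, draw]
FD 15: (36,0) -> (51,0) [heading=0, draw]
FD 5: (51,0) -> (56,0) [heading=0, draw]
FD 7: (56,0) -> (63,0) [heading=0, draw]
LT 150: heading 0 -> 150
Final: pos=(63,0), heading=150, 5 segment(s) drawn

Answer: 63 0 150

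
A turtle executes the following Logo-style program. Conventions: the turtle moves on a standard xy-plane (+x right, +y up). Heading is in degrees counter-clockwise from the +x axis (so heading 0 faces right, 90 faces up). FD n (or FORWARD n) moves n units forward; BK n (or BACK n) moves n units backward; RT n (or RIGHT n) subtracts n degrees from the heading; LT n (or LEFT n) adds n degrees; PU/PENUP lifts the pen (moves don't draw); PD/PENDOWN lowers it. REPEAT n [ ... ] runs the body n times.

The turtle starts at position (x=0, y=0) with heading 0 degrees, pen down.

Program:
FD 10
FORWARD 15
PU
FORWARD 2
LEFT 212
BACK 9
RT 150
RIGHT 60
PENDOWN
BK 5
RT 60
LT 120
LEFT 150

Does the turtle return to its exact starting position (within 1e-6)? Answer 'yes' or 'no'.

Executing turtle program step by step:
Start: pos=(0,0), heading=0, pen down
FD 10: (0,0) -> (10,0) [heading=0, draw]
FD 15: (10,0) -> (25,0) [heading=0, draw]
PU: pen up
FD 2: (25,0) -> (27,0) [heading=0, move]
LT 212: heading 0 -> 212
BK 9: (27,0) -> (34.632,4.769) [heading=212, move]
RT 150: heading 212 -> 62
RT 60: heading 62 -> 2
PD: pen down
BK 5: (34.632,4.769) -> (29.635,4.595) [heading=2, draw]
RT 60: heading 2 -> 302
LT 120: heading 302 -> 62
LT 150: heading 62 -> 212
Final: pos=(29.635,4.595), heading=212, 3 segment(s) drawn

Start position: (0, 0)
Final position: (29.635, 4.595)
Distance = 29.99; >= 1e-6 -> NOT closed

Answer: no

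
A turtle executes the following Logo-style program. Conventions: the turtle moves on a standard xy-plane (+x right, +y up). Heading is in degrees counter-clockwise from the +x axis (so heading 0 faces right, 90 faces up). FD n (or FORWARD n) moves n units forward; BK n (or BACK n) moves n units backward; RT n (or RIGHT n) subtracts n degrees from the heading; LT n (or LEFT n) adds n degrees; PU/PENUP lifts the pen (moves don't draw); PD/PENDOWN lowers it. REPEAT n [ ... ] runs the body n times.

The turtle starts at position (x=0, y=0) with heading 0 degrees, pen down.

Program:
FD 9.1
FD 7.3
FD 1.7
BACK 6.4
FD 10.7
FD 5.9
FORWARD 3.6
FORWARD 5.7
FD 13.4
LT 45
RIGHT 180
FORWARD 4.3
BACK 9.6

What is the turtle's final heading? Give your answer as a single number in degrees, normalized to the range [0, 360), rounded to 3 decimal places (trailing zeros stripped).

Answer: 225

Derivation:
Executing turtle program step by step:
Start: pos=(0,0), heading=0, pen down
FD 9.1: (0,0) -> (9.1,0) [heading=0, draw]
FD 7.3: (9.1,0) -> (16.4,0) [heading=0, draw]
FD 1.7: (16.4,0) -> (18.1,0) [heading=0, draw]
BK 6.4: (18.1,0) -> (11.7,0) [heading=0, draw]
FD 10.7: (11.7,0) -> (22.4,0) [heading=0, draw]
FD 5.9: (22.4,0) -> (28.3,0) [heading=0, draw]
FD 3.6: (28.3,0) -> (31.9,0) [heading=0, draw]
FD 5.7: (31.9,0) -> (37.6,0) [heading=0, draw]
FD 13.4: (37.6,0) -> (51,0) [heading=0, draw]
LT 45: heading 0 -> 45
RT 180: heading 45 -> 225
FD 4.3: (51,0) -> (47.959,-3.041) [heading=225, draw]
BK 9.6: (47.959,-3.041) -> (54.748,3.748) [heading=225, draw]
Final: pos=(54.748,3.748), heading=225, 11 segment(s) drawn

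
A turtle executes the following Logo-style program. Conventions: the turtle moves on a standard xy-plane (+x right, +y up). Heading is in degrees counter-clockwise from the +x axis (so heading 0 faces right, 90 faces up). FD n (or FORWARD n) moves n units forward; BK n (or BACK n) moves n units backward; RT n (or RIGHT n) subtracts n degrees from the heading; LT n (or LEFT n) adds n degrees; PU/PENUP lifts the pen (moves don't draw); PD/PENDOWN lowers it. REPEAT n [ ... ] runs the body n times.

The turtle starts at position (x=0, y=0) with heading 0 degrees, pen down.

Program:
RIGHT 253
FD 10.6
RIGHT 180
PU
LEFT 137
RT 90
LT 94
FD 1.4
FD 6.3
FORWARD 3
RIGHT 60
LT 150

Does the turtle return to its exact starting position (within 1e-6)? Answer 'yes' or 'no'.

Executing turtle program step by step:
Start: pos=(0,0), heading=0, pen down
RT 253: heading 0 -> 107
FD 10.6: (0,0) -> (-3.099,10.137) [heading=107, draw]
RT 180: heading 107 -> 287
PU: pen up
LT 137: heading 287 -> 64
RT 90: heading 64 -> 334
LT 94: heading 334 -> 68
FD 1.4: (-3.099,10.137) -> (-2.575,11.435) [heading=68, move]
FD 6.3: (-2.575,11.435) -> (-0.215,17.276) [heading=68, move]
FD 3: (-0.215,17.276) -> (0.909,20.058) [heading=68, move]
RT 60: heading 68 -> 8
LT 150: heading 8 -> 158
Final: pos=(0.909,20.058), heading=158, 1 segment(s) drawn

Start position: (0, 0)
Final position: (0.909, 20.058)
Distance = 20.078; >= 1e-6 -> NOT closed

Answer: no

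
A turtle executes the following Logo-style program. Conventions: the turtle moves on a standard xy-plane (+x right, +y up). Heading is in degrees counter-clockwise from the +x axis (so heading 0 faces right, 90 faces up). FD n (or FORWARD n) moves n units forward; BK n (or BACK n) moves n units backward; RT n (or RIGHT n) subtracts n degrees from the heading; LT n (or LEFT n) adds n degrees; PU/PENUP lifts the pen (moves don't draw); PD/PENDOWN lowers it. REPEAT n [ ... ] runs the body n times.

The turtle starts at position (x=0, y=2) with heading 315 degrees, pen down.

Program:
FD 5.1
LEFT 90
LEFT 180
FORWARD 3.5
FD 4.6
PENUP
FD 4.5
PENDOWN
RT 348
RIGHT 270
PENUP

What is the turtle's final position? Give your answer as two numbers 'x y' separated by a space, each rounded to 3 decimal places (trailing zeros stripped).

Answer: -5.303 -10.516

Derivation:
Executing turtle program step by step:
Start: pos=(0,2), heading=315, pen down
FD 5.1: (0,2) -> (3.606,-1.606) [heading=315, draw]
LT 90: heading 315 -> 45
LT 180: heading 45 -> 225
FD 3.5: (3.606,-1.606) -> (1.131,-4.081) [heading=225, draw]
FD 4.6: (1.131,-4.081) -> (-2.121,-7.334) [heading=225, draw]
PU: pen up
FD 4.5: (-2.121,-7.334) -> (-5.303,-10.516) [heading=225, move]
PD: pen down
RT 348: heading 225 -> 237
RT 270: heading 237 -> 327
PU: pen up
Final: pos=(-5.303,-10.516), heading=327, 3 segment(s) drawn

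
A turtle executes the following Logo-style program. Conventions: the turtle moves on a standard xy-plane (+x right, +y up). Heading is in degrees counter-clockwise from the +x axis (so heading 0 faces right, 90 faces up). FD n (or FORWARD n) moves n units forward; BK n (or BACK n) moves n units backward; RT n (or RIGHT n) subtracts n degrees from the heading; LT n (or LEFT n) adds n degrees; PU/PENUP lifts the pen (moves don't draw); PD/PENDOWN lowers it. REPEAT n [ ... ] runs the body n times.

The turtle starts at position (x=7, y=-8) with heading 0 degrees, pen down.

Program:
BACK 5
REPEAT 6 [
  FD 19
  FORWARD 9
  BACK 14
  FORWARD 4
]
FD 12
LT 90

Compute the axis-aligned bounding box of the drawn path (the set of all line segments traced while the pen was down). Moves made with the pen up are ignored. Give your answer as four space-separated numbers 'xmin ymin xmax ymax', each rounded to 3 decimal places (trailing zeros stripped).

Executing turtle program step by step:
Start: pos=(7,-8), heading=0, pen down
BK 5: (7,-8) -> (2,-8) [heading=0, draw]
REPEAT 6 [
  -- iteration 1/6 --
  FD 19: (2,-8) -> (21,-8) [heading=0, draw]
  FD 9: (21,-8) -> (30,-8) [heading=0, draw]
  BK 14: (30,-8) -> (16,-8) [heading=0, draw]
  FD 4: (16,-8) -> (20,-8) [heading=0, draw]
  -- iteration 2/6 --
  FD 19: (20,-8) -> (39,-8) [heading=0, draw]
  FD 9: (39,-8) -> (48,-8) [heading=0, draw]
  BK 14: (48,-8) -> (34,-8) [heading=0, draw]
  FD 4: (34,-8) -> (38,-8) [heading=0, draw]
  -- iteration 3/6 --
  FD 19: (38,-8) -> (57,-8) [heading=0, draw]
  FD 9: (57,-8) -> (66,-8) [heading=0, draw]
  BK 14: (66,-8) -> (52,-8) [heading=0, draw]
  FD 4: (52,-8) -> (56,-8) [heading=0, draw]
  -- iteration 4/6 --
  FD 19: (56,-8) -> (75,-8) [heading=0, draw]
  FD 9: (75,-8) -> (84,-8) [heading=0, draw]
  BK 14: (84,-8) -> (70,-8) [heading=0, draw]
  FD 4: (70,-8) -> (74,-8) [heading=0, draw]
  -- iteration 5/6 --
  FD 19: (74,-8) -> (93,-8) [heading=0, draw]
  FD 9: (93,-8) -> (102,-8) [heading=0, draw]
  BK 14: (102,-8) -> (88,-8) [heading=0, draw]
  FD 4: (88,-8) -> (92,-8) [heading=0, draw]
  -- iteration 6/6 --
  FD 19: (92,-8) -> (111,-8) [heading=0, draw]
  FD 9: (111,-8) -> (120,-8) [heading=0, draw]
  BK 14: (120,-8) -> (106,-8) [heading=0, draw]
  FD 4: (106,-8) -> (110,-8) [heading=0, draw]
]
FD 12: (110,-8) -> (122,-8) [heading=0, draw]
LT 90: heading 0 -> 90
Final: pos=(122,-8), heading=90, 26 segment(s) drawn

Segment endpoints: x in {2, 7, 16, 20, 21, 30, 34, 38, 39, 48, 52, 56, 57, 66, 70, 74, 75, 84, 88, 92, 93, 102, 106, 110, 111, 120, 122}, y in {-8}
xmin=2, ymin=-8, xmax=122, ymax=-8

Answer: 2 -8 122 -8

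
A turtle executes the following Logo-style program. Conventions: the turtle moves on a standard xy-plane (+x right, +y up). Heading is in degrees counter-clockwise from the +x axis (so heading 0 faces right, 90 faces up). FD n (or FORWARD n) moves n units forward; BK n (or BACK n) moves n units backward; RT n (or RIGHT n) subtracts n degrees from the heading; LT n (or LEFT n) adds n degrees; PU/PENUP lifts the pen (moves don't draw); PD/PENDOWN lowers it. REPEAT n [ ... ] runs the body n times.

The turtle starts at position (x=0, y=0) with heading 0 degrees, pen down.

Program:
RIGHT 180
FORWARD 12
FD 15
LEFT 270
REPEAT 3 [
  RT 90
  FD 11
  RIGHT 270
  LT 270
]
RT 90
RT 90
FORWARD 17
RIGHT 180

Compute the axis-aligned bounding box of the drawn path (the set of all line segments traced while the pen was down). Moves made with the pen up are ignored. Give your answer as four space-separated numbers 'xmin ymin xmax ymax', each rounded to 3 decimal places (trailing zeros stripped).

Executing turtle program step by step:
Start: pos=(0,0), heading=0, pen down
RT 180: heading 0 -> 180
FD 12: (0,0) -> (-12,0) [heading=180, draw]
FD 15: (-12,0) -> (-27,0) [heading=180, draw]
LT 270: heading 180 -> 90
REPEAT 3 [
  -- iteration 1/3 --
  RT 90: heading 90 -> 0
  FD 11: (-27,0) -> (-16,0) [heading=0, draw]
  RT 270: heading 0 -> 90
  LT 270: heading 90 -> 0
  -- iteration 2/3 --
  RT 90: heading 0 -> 270
  FD 11: (-16,0) -> (-16,-11) [heading=270, draw]
  RT 270: heading 270 -> 0
  LT 270: heading 0 -> 270
  -- iteration 3/3 --
  RT 90: heading 270 -> 180
  FD 11: (-16,-11) -> (-27,-11) [heading=180, draw]
  RT 270: heading 180 -> 270
  LT 270: heading 270 -> 180
]
RT 90: heading 180 -> 90
RT 90: heading 90 -> 0
FD 17: (-27,-11) -> (-10,-11) [heading=0, draw]
RT 180: heading 0 -> 180
Final: pos=(-10,-11), heading=180, 6 segment(s) drawn

Segment endpoints: x in {-27, -16, -12, -10, 0}, y in {-11, -11, -11, 0, 0, 0}
xmin=-27, ymin=-11, xmax=0, ymax=0

Answer: -27 -11 0 0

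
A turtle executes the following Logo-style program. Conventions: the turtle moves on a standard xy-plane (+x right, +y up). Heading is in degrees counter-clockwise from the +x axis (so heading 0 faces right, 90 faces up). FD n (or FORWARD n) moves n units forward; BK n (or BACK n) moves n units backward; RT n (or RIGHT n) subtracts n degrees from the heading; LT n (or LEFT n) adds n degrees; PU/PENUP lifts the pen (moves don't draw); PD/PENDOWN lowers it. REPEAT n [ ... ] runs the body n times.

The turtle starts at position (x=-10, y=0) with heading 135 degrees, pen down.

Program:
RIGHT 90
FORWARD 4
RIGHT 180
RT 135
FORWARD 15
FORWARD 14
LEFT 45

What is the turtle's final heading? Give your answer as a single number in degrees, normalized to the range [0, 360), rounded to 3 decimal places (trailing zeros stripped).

Executing turtle program step by step:
Start: pos=(-10,0), heading=135, pen down
RT 90: heading 135 -> 45
FD 4: (-10,0) -> (-7.172,2.828) [heading=45, draw]
RT 180: heading 45 -> 225
RT 135: heading 225 -> 90
FD 15: (-7.172,2.828) -> (-7.172,17.828) [heading=90, draw]
FD 14: (-7.172,17.828) -> (-7.172,31.828) [heading=90, draw]
LT 45: heading 90 -> 135
Final: pos=(-7.172,31.828), heading=135, 3 segment(s) drawn

Answer: 135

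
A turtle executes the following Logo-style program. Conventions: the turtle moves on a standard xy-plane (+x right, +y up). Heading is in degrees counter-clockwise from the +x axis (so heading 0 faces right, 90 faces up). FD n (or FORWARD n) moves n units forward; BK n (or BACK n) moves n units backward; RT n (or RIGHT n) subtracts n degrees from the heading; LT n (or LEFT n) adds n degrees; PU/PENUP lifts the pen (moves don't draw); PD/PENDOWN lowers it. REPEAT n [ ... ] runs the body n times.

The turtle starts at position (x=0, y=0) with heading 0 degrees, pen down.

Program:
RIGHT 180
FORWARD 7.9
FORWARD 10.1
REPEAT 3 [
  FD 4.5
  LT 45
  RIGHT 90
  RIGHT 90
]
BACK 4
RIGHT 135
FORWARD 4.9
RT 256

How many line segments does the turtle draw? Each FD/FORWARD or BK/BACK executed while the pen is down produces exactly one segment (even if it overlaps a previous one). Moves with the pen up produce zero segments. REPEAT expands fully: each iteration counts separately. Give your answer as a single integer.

Executing turtle program step by step:
Start: pos=(0,0), heading=0, pen down
RT 180: heading 0 -> 180
FD 7.9: (0,0) -> (-7.9,0) [heading=180, draw]
FD 10.1: (-7.9,0) -> (-18,0) [heading=180, draw]
REPEAT 3 [
  -- iteration 1/3 --
  FD 4.5: (-18,0) -> (-22.5,0) [heading=180, draw]
  LT 45: heading 180 -> 225
  RT 90: heading 225 -> 135
  RT 90: heading 135 -> 45
  -- iteration 2/3 --
  FD 4.5: (-22.5,0) -> (-19.318,3.182) [heading=45, draw]
  LT 45: heading 45 -> 90
  RT 90: heading 90 -> 0
  RT 90: heading 0 -> 270
  -- iteration 3/3 --
  FD 4.5: (-19.318,3.182) -> (-19.318,-1.318) [heading=270, draw]
  LT 45: heading 270 -> 315
  RT 90: heading 315 -> 225
  RT 90: heading 225 -> 135
]
BK 4: (-19.318,-1.318) -> (-16.49,-4.146) [heading=135, draw]
RT 135: heading 135 -> 0
FD 4.9: (-16.49,-4.146) -> (-11.59,-4.146) [heading=0, draw]
RT 256: heading 0 -> 104
Final: pos=(-11.59,-4.146), heading=104, 7 segment(s) drawn
Segments drawn: 7

Answer: 7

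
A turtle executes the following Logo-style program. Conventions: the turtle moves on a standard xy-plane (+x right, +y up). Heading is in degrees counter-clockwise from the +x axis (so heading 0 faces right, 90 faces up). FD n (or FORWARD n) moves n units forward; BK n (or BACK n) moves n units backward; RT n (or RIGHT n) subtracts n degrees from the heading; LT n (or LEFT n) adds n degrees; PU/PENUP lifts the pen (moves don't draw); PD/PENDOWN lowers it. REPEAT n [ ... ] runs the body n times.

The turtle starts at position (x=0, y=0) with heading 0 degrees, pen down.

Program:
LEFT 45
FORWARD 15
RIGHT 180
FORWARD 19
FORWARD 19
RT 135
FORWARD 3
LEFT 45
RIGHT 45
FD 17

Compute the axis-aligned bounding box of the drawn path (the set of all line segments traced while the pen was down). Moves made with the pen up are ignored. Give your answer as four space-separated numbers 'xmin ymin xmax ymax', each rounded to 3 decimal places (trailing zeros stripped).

Answer: -16.263 -16.263 10.607 10.607

Derivation:
Executing turtle program step by step:
Start: pos=(0,0), heading=0, pen down
LT 45: heading 0 -> 45
FD 15: (0,0) -> (10.607,10.607) [heading=45, draw]
RT 180: heading 45 -> 225
FD 19: (10.607,10.607) -> (-2.828,-2.828) [heading=225, draw]
FD 19: (-2.828,-2.828) -> (-16.263,-16.263) [heading=225, draw]
RT 135: heading 225 -> 90
FD 3: (-16.263,-16.263) -> (-16.263,-13.263) [heading=90, draw]
LT 45: heading 90 -> 135
RT 45: heading 135 -> 90
FD 17: (-16.263,-13.263) -> (-16.263,3.737) [heading=90, draw]
Final: pos=(-16.263,3.737), heading=90, 5 segment(s) drawn

Segment endpoints: x in {-16.263, -16.263, -2.828, 0, 10.607}, y in {-16.263, -13.263, -2.828, 0, 3.737, 10.607}
xmin=-16.263, ymin=-16.263, xmax=10.607, ymax=10.607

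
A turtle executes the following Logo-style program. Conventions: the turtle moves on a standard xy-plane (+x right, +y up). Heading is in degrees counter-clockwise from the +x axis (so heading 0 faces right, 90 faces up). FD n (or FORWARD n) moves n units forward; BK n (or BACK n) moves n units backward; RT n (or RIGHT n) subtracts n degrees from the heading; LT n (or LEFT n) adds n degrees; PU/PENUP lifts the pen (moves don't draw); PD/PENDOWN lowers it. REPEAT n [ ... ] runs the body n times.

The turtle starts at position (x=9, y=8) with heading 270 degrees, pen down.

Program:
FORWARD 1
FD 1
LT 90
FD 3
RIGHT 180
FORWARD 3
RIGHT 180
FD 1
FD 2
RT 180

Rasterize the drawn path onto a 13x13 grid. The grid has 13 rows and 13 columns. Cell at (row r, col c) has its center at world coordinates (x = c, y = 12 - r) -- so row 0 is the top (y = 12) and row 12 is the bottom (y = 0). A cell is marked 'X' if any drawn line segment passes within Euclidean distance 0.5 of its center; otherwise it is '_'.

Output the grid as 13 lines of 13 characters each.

Answer: _____________
_____________
_____________
_____________
_________X___
_________X___
_________XXXX
_____________
_____________
_____________
_____________
_____________
_____________

Derivation:
Segment 0: (9,8) -> (9,7)
Segment 1: (9,7) -> (9,6)
Segment 2: (9,6) -> (12,6)
Segment 3: (12,6) -> (9,6)
Segment 4: (9,6) -> (10,6)
Segment 5: (10,6) -> (12,6)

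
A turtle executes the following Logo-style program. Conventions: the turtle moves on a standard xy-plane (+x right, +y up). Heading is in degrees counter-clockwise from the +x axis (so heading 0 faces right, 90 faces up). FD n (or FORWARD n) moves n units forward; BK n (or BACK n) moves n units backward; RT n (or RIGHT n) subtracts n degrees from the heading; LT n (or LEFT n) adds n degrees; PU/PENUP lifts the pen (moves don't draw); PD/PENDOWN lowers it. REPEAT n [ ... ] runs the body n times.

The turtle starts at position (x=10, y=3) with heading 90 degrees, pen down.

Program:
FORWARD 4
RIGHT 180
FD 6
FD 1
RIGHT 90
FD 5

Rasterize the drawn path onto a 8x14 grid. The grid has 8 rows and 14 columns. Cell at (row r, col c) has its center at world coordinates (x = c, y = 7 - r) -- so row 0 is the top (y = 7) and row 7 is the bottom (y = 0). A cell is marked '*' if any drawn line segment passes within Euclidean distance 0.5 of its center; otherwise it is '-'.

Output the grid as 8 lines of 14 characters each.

Segment 0: (10,3) -> (10,7)
Segment 1: (10,7) -> (10,1)
Segment 2: (10,1) -> (10,0)
Segment 3: (10,0) -> (5,-0)

Answer: ----------*---
----------*---
----------*---
----------*---
----------*---
----------*---
----------*---
-----******---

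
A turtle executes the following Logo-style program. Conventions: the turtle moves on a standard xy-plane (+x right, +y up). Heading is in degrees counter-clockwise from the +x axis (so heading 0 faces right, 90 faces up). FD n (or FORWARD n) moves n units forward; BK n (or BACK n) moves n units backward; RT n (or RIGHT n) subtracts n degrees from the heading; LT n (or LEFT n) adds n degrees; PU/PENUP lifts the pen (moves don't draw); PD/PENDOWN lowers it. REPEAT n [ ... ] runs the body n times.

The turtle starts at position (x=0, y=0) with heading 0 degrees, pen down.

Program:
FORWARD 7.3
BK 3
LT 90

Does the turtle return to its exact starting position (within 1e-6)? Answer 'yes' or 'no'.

Executing turtle program step by step:
Start: pos=(0,0), heading=0, pen down
FD 7.3: (0,0) -> (7.3,0) [heading=0, draw]
BK 3: (7.3,0) -> (4.3,0) [heading=0, draw]
LT 90: heading 0 -> 90
Final: pos=(4.3,0), heading=90, 2 segment(s) drawn

Start position: (0, 0)
Final position: (4.3, 0)
Distance = 4.3; >= 1e-6 -> NOT closed

Answer: no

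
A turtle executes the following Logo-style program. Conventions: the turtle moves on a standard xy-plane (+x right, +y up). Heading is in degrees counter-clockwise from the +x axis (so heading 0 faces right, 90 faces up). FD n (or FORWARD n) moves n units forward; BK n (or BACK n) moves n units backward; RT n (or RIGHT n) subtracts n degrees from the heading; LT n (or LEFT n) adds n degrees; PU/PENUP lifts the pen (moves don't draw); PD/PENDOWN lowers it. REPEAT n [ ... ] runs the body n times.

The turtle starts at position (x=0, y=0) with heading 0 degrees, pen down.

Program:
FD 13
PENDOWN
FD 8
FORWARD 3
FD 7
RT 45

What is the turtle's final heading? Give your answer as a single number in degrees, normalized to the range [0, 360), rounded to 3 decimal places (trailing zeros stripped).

Executing turtle program step by step:
Start: pos=(0,0), heading=0, pen down
FD 13: (0,0) -> (13,0) [heading=0, draw]
PD: pen down
FD 8: (13,0) -> (21,0) [heading=0, draw]
FD 3: (21,0) -> (24,0) [heading=0, draw]
FD 7: (24,0) -> (31,0) [heading=0, draw]
RT 45: heading 0 -> 315
Final: pos=(31,0), heading=315, 4 segment(s) drawn

Answer: 315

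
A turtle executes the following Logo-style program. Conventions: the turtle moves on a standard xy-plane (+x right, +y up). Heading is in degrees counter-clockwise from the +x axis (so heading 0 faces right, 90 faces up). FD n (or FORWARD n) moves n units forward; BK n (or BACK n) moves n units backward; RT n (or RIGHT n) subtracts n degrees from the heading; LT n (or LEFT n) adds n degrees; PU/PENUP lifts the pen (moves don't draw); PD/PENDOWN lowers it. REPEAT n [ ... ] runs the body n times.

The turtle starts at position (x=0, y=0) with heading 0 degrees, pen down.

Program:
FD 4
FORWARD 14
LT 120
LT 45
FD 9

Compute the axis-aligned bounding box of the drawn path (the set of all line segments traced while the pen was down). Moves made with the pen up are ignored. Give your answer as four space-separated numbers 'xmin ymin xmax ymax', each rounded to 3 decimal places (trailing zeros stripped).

Executing turtle program step by step:
Start: pos=(0,0), heading=0, pen down
FD 4: (0,0) -> (4,0) [heading=0, draw]
FD 14: (4,0) -> (18,0) [heading=0, draw]
LT 120: heading 0 -> 120
LT 45: heading 120 -> 165
FD 9: (18,0) -> (9.307,2.329) [heading=165, draw]
Final: pos=(9.307,2.329), heading=165, 3 segment(s) drawn

Segment endpoints: x in {0, 4, 9.307, 18}, y in {0, 2.329}
xmin=0, ymin=0, xmax=18, ymax=2.329

Answer: 0 0 18 2.329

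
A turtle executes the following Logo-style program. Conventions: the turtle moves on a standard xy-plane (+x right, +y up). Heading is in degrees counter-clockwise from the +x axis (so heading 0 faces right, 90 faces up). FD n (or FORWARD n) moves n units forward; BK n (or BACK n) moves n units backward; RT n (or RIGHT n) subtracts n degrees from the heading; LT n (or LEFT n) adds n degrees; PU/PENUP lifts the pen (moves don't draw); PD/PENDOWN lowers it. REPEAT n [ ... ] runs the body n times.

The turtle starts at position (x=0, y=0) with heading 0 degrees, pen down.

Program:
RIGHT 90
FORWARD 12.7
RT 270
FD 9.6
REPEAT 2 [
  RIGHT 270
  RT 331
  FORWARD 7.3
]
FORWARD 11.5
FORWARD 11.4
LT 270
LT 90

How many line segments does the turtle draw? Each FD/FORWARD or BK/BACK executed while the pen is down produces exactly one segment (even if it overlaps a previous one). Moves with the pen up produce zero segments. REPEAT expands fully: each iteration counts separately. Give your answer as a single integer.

Answer: 6

Derivation:
Executing turtle program step by step:
Start: pos=(0,0), heading=0, pen down
RT 90: heading 0 -> 270
FD 12.7: (0,0) -> (0,-12.7) [heading=270, draw]
RT 270: heading 270 -> 0
FD 9.6: (0,-12.7) -> (9.6,-12.7) [heading=0, draw]
REPEAT 2 [
  -- iteration 1/2 --
  RT 270: heading 0 -> 90
  RT 331: heading 90 -> 119
  FD 7.3: (9.6,-12.7) -> (6.061,-6.315) [heading=119, draw]
  -- iteration 2/2 --
  RT 270: heading 119 -> 209
  RT 331: heading 209 -> 238
  FD 7.3: (6.061,-6.315) -> (2.192,-12.506) [heading=238, draw]
]
FD 11.5: (2.192,-12.506) -> (-3.902,-22.259) [heading=238, draw]
FD 11.4: (-3.902,-22.259) -> (-9.943,-31.926) [heading=238, draw]
LT 270: heading 238 -> 148
LT 90: heading 148 -> 238
Final: pos=(-9.943,-31.926), heading=238, 6 segment(s) drawn
Segments drawn: 6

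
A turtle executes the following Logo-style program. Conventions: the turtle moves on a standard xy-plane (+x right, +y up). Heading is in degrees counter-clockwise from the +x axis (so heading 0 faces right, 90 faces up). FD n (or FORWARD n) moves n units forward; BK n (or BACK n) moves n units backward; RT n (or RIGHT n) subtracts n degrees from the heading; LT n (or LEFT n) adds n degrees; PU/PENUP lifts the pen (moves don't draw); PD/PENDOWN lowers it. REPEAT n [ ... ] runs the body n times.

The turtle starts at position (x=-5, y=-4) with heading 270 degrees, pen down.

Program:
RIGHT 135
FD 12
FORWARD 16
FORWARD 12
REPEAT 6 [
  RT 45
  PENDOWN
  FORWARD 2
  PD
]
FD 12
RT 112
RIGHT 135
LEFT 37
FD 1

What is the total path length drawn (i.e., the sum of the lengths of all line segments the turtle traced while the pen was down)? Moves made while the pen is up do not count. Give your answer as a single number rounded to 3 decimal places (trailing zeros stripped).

Answer: 65

Derivation:
Executing turtle program step by step:
Start: pos=(-5,-4), heading=270, pen down
RT 135: heading 270 -> 135
FD 12: (-5,-4) -> (-13.485,4.485) [heading=135, draw]
FD 16: (-13.485,4.485) -> (-24.799,15.799) [heading=135, draw]
FD 12: (-24.799,15.799) -> (-33.284,24.284) [heading=135, draw]
REPEAT 6 [
  -- iteration 1/6 --
  RT 45: heading 135 -> 90
  PD: pen down
  FD 2: (-33.284,24.284) -> (-33.284,26.284) [heading=90, draw]
  PD: pen down
  -- iteration 2/6 --
  RT 45: heading 90 -> 45
  PD: pen down
  FD 2: (-33.284,26.284) -> (-31.87,27.698) [heading=45, draw]
  PD: pen down
  -- iteration 3/6 --
  RT 45: heading 45 -> 0
  PD: pen down
  FD 2: (-31.87,27.698) -> (-29.87,27.698) [heading=0, draw]
  PD: pen down
  -- iteration 4/6 --
  RT 45: heading 0 -> 315
  PD: pen down
  FD 2: (-29.87,27.698) -> (-28.456,26.284) [heading=315, draw]
  PD: pen down
  -- iteration 5/6 --
  RT 45: heading 315 -> 270
  PD: pen down
  FD 2: (-28.456,26.284) -> (-28.456,24.284) [heading=270, draw]
  PD: pen down
  -- iteration 6/6 --
  RT 45: heading 270 -> 225
  PD: pen down
  FD 2: (-28.456,24.284) -> (-29.87,22.87) [heading=225, draw]
  PD: pen down
]
FD 12: (-29.87,22.87) -> (-38.355,14.385) [heading=225, draw]
RT 112: heading 225 -> 113
RT 135: heading 113 -> 338
LT 37: heading 338 -> 15
FD 1: (-38.355,14.385) -> (-37.389,14.644) [heading=15, draw]
Final: pos=(-37.389,14.644), heading=15, 11 segment(s) drawn

Segment lengths:
  seg 1: (-5,-4) -> (-13.485,4.485), length = 12
  seg 2: (-13.485,4.485) -> (-24.799,15.799), length = 16
  seg 3: (-24.799,15.799) -> (-33.284,24.284), length = 12
  seg 4: (-33.284,24.284) -> (-33.284,26.284), length = 2
  seg 5: (-33.284,26.284) -> (-31.87,27.698), length = 2
  seg 6: (-31.87,27.698) -> (-29.87,27.698), length = 2
  seg 7: (-29.87,27.698) -> (-28.456,26.284), length = 2
  seg 8: (-28.456,26.284) -> (-28.456,24.284), length = 2
  seg 9: (-28.456,24.284) -> (-29.87,22.87), length = 2
  seg 10: (-29.87,22.87) -> (-38.355,14.385), length = 12
  seg 11: (-38.355,14.385) -> (-37.389,14.644), length = 1
Total = 65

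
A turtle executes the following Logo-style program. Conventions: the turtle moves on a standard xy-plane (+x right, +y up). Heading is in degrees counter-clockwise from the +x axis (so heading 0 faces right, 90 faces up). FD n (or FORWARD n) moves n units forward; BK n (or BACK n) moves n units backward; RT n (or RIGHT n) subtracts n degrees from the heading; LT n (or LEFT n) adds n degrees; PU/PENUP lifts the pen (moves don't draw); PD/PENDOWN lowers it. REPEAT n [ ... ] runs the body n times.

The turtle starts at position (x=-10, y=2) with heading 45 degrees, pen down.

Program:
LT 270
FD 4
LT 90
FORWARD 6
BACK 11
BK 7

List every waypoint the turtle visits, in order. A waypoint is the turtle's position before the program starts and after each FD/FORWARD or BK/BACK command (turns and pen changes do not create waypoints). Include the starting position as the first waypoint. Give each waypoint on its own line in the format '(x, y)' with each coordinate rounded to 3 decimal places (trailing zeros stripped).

Executing turtle program step by step:
Start: pos=(-10,2), heading=45, pen down
LT 270: heading 45 -> 315
FD 4: (-10,2) -> (-7.172,-0.828) [heading=315, draw]
LT 90: heading 315 -> 45
FD 6: (-7.172,-0.828) -> (-2.929,3.414) [heading=45, draw]
BK 11: (-2.929,3.414) -> (-10.707,-4.364) [heading=45, draw]
BK 7: (-10.707,-4.364) -> (-15.657,-9.314) [heading=45, draw]
Final: pos=(-15.657,-9.314), heading=45, 4 segment(s) drawn
Waypoints (5 total):
(-10, 2)
(-7.172, -0.828)
(-2.929, 3.414)
(-10.707, -4.364)
(-15.657, -9.314)

Answer: (-10, 2)
(-7.172, -0.828)
(-2.929, 3.414)
(-10.707, -4.364)
(-15.657, -9.314)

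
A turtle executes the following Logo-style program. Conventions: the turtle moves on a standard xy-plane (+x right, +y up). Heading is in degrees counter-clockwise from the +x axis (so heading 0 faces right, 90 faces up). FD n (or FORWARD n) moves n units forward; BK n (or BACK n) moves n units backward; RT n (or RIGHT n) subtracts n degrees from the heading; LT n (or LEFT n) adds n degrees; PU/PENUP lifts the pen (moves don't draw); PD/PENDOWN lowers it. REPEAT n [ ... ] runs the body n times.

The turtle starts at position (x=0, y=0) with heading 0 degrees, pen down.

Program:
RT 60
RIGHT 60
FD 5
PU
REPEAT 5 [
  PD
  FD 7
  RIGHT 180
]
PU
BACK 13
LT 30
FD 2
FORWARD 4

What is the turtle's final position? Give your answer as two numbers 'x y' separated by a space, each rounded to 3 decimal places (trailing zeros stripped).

Answer: -12.5 -15.651

Derivation:
Executing turtle program step by step:
Start: pos=(0,0), heading=0, pen down
RT 60: heading 0 -> 300
RT 60: heading 300 -> 240
FD 5: (0,0) -> (-2.5,-4.33) [heading=240, draw]
PU: pen up
REPEAT 5 [
  -- iteration 1/5 --
  PD: pen down
  FD 7: (-2.5,-4.33) -> (-6,-10.392) [heading=240, draw]
  RT 180: heading 240 -> 60
  -- iteration 2/5 --
  PD: pen down
  FD 7: (-6,-10.392) -> (-2.5,-4.33) [heading=60, draw]
  RT 180: heading 60 -> 240
  -- iteration 3/5 --
  PD: pen down
  FD 7: (-2.5,-4.33) -> (-6,-10.392) [heading=240, draw]
  RT 180: heading 240 -> 60
  -- iteration 4/5 --
  PD: pen down
  FD 7: (-6,-10.392) -> (-2.5,-4.33) [heading=60, draw]
  RT 180: heading 60 -> 240
  -- iteration 5/5 --
  PD: pen down
  FD 7: (-2.5,-4.33) -> (-6,-10.392) [heading=240, draw]
  RT 180: heading 240 -> 60
]
PU: pen up
BK 13: (-6,-10.392) -> (-12.5,-21.651) [heading=60, move]
LT 30: heading 60 -> 90
FD 2: (-12.5,-21.651) -> (-12.5,-19.651) [heading=90, move]
FD 4: (-12.5,-19.651) -> (-12.5,-15.651) [heading=90, move]
Final: pos=(-12.5,-15.651), heading=90, 6 segment(s) drawn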